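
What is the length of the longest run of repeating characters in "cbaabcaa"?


Input: "cbaabcaa"
Scanning for longest run:
  Position 1 ('b'): new char, reset run to 1
  Position 2 ('a'): new char, reset run to 1
  Position 3 ('a'): continues run of 'a', length=2
  Position 4 ('b'): new char, reset run to 1
  Position 5 ('c'): new char, reset run to 1
  Position 6 ('a'): new char, reset run to 1
  Position 7 ('a'): continues run of 'a', length=2
Longest run: 'a' with length 2

2


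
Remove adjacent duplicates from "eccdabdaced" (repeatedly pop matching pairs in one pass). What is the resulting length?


Input: eccdabdaced
Stack-based adjacent duplicate removal:
  Read 'e': push. Stack: e
  Read 'c': push. Stack: ec
  Read 'c': matches stack top 'c' => pop. Stack: e
  Read 'd': push. Stack: ed
  Read 'a': push. Stack: eda
  Read 'b': push. Stack: edab
  Read 'd': push. Stack: edabd
  Read 'a': push. Stack: edabda
  Read 'c': push. Stack: edabdac
  Read 'e': push. Stack: edabdace
  Read 'd': push. Stack: edabdaced
Final stack: "edabdaced" (length 9)

9


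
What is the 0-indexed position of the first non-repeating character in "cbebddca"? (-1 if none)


Input: cbebddca
Character frequencies:
  'a': 1
  'b': 2
  'c': 2
  'd': 2
  'e': 1
Scanning left to right for freq == 1:
  Position 0 ('c'): freq=2, skip
  Position 1 ('b'): freq=2, skip
  Position 2 ('e'): unique! => answer = 2

2


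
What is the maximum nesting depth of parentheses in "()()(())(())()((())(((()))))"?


Input: "()()(())(())()((())(((()))))"
Tracking depth:
  Position 0 '(': depth becomes 1
  Position 1 ')': depth becomes 0
  Position 2 '(': depth becomes 1
  Position 3 ')': depth becomes 0
  Position 4 '(': depth becomes 1
  Position 5 '(': depth becomes 2
  Position 6 ')': depth becomes 1
  Position 7 ')': depth becomes 0
  Position 8 '(': depth becomes 1
  Position 9 '(': depth becomes 2
  Position 10 ')': depth becomes 1
  Position 11 ')': depth becomes 0
  Position 12 '(': depth becomes 1
  Position 13 ')': depth becomes 0
  Position 14 '(': depth becomes 1
  Position 15 '(': depth becomes 2
  Position 16 '(': depth becomes 3
  Position 17 ')': depth becomes 2
  Position 18 ')': depth becomes 1
  Position 19 '(': depth becomes 2
  Position 20 '(': depth becomes 3
  Position 21 '(': depth becomes 4
  Position 22 '(': depth becomes 5
  Position 23 ')': depth becomes 4
  Position 24 ')': depth becomes 3
  Position 25 ')': depth becomes 2
  Position 26 ')': depth becomes 1
  Position 27 ')': depth becomes 0
Maximum depth reached: 5

5


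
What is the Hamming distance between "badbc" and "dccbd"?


Comparing "badbc" and "dccbd" position by position:
  Position 0: 'b' vs 'd' => differ
  Position 1: 'a' vs 'c' => differ
  Position 2: 'd' vs 'c' => differ
  Position 3: 'b' vs 'b' => same
  Position 4: 'c' vs 'd' => differ
Total differences (Hamming distance): 4

4


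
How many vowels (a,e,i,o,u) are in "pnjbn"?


Input: pnjbn
Checking each character:
  'p' at position 0: consonant
  'n' at position 1: consonant
  'j' at position 2: consonant
  'b' at position 3: consonant
  'n' at position 4: consonant
Total vowels: 0

0


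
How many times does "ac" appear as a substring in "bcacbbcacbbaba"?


Searching for "ac" in "bcacbbcacbbaba"
Scanning each position:
  Position 0: "bc" => no
  Position 1: "ca" => no
  Position 2: "ac" => MATCH
  Position 3: "cb" => no
  Position 4: "bb" => no
  Position 5: "bc" => no
  Position 6: "ca" => no
  Position 7: "ac" => MATCH
  Position 8: "cb" => no
  Position 9: "bb" => no
  Position 10: "ba" => no
  Position 11: "ab" => no
  Position 12: "ba" => no
Total occurrences: 2

2


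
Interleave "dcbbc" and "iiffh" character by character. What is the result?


Interleaving "dcbbc" and "iiffh":
  Position 0: 'd' from first, 'i' from second => "di"
  Position 1: 'c' from first, 'i' from second => "ci"
  Position 2: 'b' from first, 'f' from second => "bf"
  Position 3: 'b' from first, 'f' from second => "bf"
  Position 4: 'c' from first, 'h' from second => "ch"
Result: dicibfbfch

dicibfbfch


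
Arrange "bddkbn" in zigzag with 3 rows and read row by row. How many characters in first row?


Zigzag "bddkbn" into 3 rows:
Placing characters:
  'b' => row 0
  'd' => row 1
  'd' => row 2
  'k' => row 1
  'b' => row 0
  'n' => row 1
Rows:
  Row 0: "bb"
  Row 1: "dkn"
  Row 2: "d"
First row length: 2

2


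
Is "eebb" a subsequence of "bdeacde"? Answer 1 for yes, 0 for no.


Check if "eebb" is a subsequence of "bdeacde"
Greedy scan:
  Position 0 ('b'): no match needed
  Position 1 ('d'): no match needed
  Position 2 ('e'): matches sub[0] = 'e'
  Position 3 ('a'): no match needed
  Position 4 ('c'): no match needed
  Position 5 ('d'): no match needed
  Position 6 ('e'): matches sub[1] = 'e'
Only matched 2/4 characters => not a subsequence

0


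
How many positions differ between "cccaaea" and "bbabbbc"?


Comparing "cccaaea" and "bbabbbc" position by position:
  Position 0: 'c' vs 'b' => DIFFER
  Position 1: 'c' vs 'b' => DIFFER
  Position 2: 'c' vs 'a' => DIFFER
  Position 3: 'a' vs 'b' => DIFFER
  Position 4: 'a' vs 'b' => DIFFER
  Position 5: 'e' vs 'b' => DIFFER
  Position 6: 'a' vs 'c' => DIFFER
Positions that differ: 7

7


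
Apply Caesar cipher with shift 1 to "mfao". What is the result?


Caesar cipher: shift "mfao" by 1
  'm' (pos 12) + 1 = pos 13 = 'n'
  'f' (pos 5) + 1 = pos 6 = 'g'
  'a' (pos 0) + 1 = pos 1 = 'b'
  'o' (pos 14) + 1 = pos 15 = 'p'
Result: ngbp

ngbp


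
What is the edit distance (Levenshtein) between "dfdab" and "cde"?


Computing edit distance: "dfdab" -> "cde"
DP table:
           c    d    e
      0    1    2    3
  d   1    1    1    2
  f   2    2    2    2
  d   3    3    2    3
  a   4    4    3    3
  b   5    5    4    4
Edit distance = dp[5][3] = 4

4


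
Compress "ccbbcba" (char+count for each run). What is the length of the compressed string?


Input: ccbbcba
Runs:
  'c' x 2 => "c2"
  'b' x 2 => "b2"
  'c' x 1 => "c1"
  'b' x 1 => "b1"
  'a' x 1 => "a1"
Compressed: "c2b2c1b1a1"
Compressed length: 10

10


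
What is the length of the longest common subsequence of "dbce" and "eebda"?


LCS of "dbce" and "eebda"
DP table:
           e    e    b    d    a
      0    0    0    0    0    0
  d   0    0    0    0    1    1
  b   0    0    0    1    1    1
  c   0    0    0    1    1    1
  e   0    1    1    1    1    1
LCS length = dp[4][5] = 1

1


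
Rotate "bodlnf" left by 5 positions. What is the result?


Input: "bodlnf", rotate left by 5
First 5 characters: "bodln"
Remaining characters: "f"
Concatenate remaining + first: "f" + "bodln" = "fbodln"

fbodln


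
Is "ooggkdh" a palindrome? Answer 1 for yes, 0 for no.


Input: ooggkdh
Reversed: hdkggoo
  Compare pos 0 ('o') with pos 6 ('h'): MISMATCH
  Compare pos 1 ('o') with pos 5 ('d'): MISMATCH
  Compare pos 2 ('g') with pos 4 ('k'): MISMATCH
Result: not a palindrome

0


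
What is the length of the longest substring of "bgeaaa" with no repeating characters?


Input: "bgeaaa"
Sliding window (track last position of each char):
  Position 0 ('b'): window [0,0] length 1 -- new best
  Position 1 ('g'): window [0,1] length 2 -- new best
  Position 2 ('e'): window [0,2] length 3 -- new best
  Position 3 ('a'): window [0,3] length 4 -- new best
  Position 4 ('a'): repeat (last at 3), move window start to 4
  Position 4 ('a'): window [4,4] length 1
  Position 5 ('a'): repeat (last at 4), move window start to 5
  Position 5 ('a'): window [5,5] length 1
Longest substring with no repeats: "bgea" with length 4

4


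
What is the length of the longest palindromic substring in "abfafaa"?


Input: "abfafaa"
Checking substrings for palindromes:
  [2:5] "faf" (len 3) => palindrome
  [3:6] "afa" (len 3) => palindrome
  [5:7] "aa" (len 2) => palindrome
Longest palindromic substring: "faf" with length 3

3


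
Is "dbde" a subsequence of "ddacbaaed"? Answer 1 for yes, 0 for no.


Check if "dbde" is a subsequence of "ddacbaaed"
Greedy scan:
  Position 0 ('d'): matches sub[0] = 'd'
  Position 1 ('d'): no match needed
  Position 2 ('a'): no match needed
  Position 3 ('c'): no match needed
  Position 4 ('b'): matches sub[1] = 'b'
  Position 5 ('a'): no match needed
  Position 6 ('a'): no match needed
  Position 7 ('e'): no match needed
  Position 8 ('d'): matches sub[2] = 'd'
Only matched 3/4 characters => not a subsequence

0


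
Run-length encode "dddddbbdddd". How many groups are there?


Input: dddddbbdddd
Scanning for consecutive runs:
  Group 1: 'd' x 5 (positions 0-4)
  Group 2: 'b' x 2 (positions 5-6)
  Group 3: 'd' x 4 (positions 7-10)
Total groups: 3

3


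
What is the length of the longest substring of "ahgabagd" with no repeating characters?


Input: "ahgabagd"
Sliding window (track last position of each char):
  Position 0 ('a'): window [0,0] length 1 -- new best
  Position 1 ('h'): window [0,1] length 2 -- new best
  Position 2 ('g'): window [0,2] length 3 -- new best
  Position 3 ('a'): repeat (last at 0), move window start to 1
  Position 3 ('a'): window [1,3] length 3
  Position 4 ('b'): window [1,4] length 4 -- new best
  Position 5 ('a'): repeat (last at 3), move window start to 4
  Position 5 ('a'): window [4,5] length 2
  Position 6 ('g'): window [4,6] length 3
  Position 7 ('d'): window [4,7] length 4
Longest substring with no repeats: "hgab" with length 4

4


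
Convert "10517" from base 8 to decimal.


Input: "10517" in base 8
Positional expansion:
  Digit '1' (value 1) x 8^4 = 4096
  Digit '0' (value 0) x 8^3 = 0
  Digit '5' (value 5) x 8^2 = 320
  Digit '1' (value 1) x 8^1 = 8
  Digit '7' (value 7) x 8^0 = 7
Sum = 4431

4431


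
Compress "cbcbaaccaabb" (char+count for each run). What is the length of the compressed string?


Input: cbcbaaccaabb
Runs:
  'c' x 1 => "c1"
  'b' x 1 => "b1"
  'c' x 1 => "c1"
  'b' x 1 => "b1"
  'a' x 2 => "a2"
  'c' x 2 => "c2"
  'a' x 2 => "a2"
  'b' x 2 => "b2"
Compressed: "c1b1c1b1a2c2a2b2"
Compressed length: 16

16


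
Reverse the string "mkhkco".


Input: mkhkco
Reading characters right to left:
  Position 5: 'o'
  Position 4: 'c'
  Position 3: 'k'
  Position 2: 'h'
  Position 1: 'k'
  Position 0: 'm'
Reversed: ockhkm

ockhkm


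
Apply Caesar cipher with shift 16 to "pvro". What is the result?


Caesar cipher: shift "pvro" by 16
  'p' (pos 15) + 16 = pos 5 = 'f'
  'v' (pos 21) + 16 = pos 11 = 'l'
  'r' (pos 17) + 16 = pos 7 = 'h'
  'o' (pos 14) + 16 = pos 4 = 'e'
Result: flhe

flhe


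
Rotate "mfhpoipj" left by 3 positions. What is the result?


Input: "mfhpoipj", rotate left by 3
First 3 characters: "mfh"
Remaining characters: "poipj"
Concatenate remaining + first: "poipj" + "mfh" = "poipjmfh"

poipjmfh


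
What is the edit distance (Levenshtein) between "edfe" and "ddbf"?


Computing edit distance: "edfe" -> "ddbf"
DP table:
           d    d    b    f
      0    1    2    3    4
  e   1    1    2    3    4
  d   2    1    1    2    3
  f   3    2    2    2    2
  e   4    3    3    3    3
Edit distance = dp[4][4] = 3

3


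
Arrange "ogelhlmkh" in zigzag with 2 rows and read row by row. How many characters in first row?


Zigzag "ogelhlmkh" into 2 rows:
Placing characters:
  'o' => row 0
  'g' => row 1
  'e' => row 0
  'l' => row 1
  'h' => row 0
  'l' => row 1
  'm' => row 0
  'k' => row 1
  'h' => row 0
Rows:
  Row 0: "oehmh"
  Row 1: "gllk"
First row length: 5

5


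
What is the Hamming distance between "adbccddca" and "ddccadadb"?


Comparing "adbccddca" and "ddccadadb" position by position:
  Position 0: 'a' vs 'd' => differ
  Position 1: 'd' vs 'd' => same
  Position 2: 'b' vs 'c' => differ
  Position 3: 'c' vs 'c' => same
  Position 4: 'c' vs 'a' => differ
  Position 5: 'd' vs 'd' => same
  Position 6: 'd' vs 'a' => differ
  Position 7: 'c' vs 'd' => differ
  Position 8: 'a' vs 'b' => differ
Total differences (Hamming distance): 6

6


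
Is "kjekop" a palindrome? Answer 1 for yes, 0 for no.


Input: kjekop
Reversed: pokejk
  Compare pos 0 ('k') with pos 5 ('p'): MISMATCH
  Compare pos 1 ('j') with pos 4 ('o'): MISMATCH
  Compare pos 2 ('e') with pos 3 ('k'): MISMATCH
Result: not a palindrome

0


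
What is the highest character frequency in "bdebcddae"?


Input: bdebcddae
Character counts:
  'a': 1
  'b': 2
  'c': 1
  'd': 3
  'e': 2
Maximum frequency: 3

3


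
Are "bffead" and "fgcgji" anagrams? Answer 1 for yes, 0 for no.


Strings: "bffead", "fgcgji"
Sorted first:  abdeff
Sorted second: cfggij
Differ at position 0: 'a' vs 'c' => not anagrams

0


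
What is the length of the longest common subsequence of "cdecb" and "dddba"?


LCS of "cdecb" and "dddba"
DP table:
           d    d    d    b    a
      0    0    0    0    0    0
  c   0    0    0    0    0    0
  d   0    1    1    1    1    1
  e   0    1    1    1    1    1
  c   0    1    1    1    1    1
  b   0    1    1    1    2    2
LCS length = dp[5][5] = 2

2


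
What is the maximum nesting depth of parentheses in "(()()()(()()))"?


Input: "(()()()(()()))"
Tracking depth:
  Position 0 '(': depth becomes 1
  Position 1 '(': depth becomes 2
  Position 2 ')': depth becomes 1
  Position 3 '(': depth becomes 2
  Position 4 ')': depth becomes 1
  Position 5 '(': depth becomes 2
  Position 6 ')': depth becomes 1
  Position 7 '(': depth becomes 2
  Position 8 '(': depth becomes 3
  Position 9 ')': depth becomes 2
  Position 10 '(': depth becomes 3
  Position 11 ')': depth becomes 2
  Position 12 ')': depth becomes 1
  Position 13 ')': depth becomes 0
Maximum depth reached: 3

3


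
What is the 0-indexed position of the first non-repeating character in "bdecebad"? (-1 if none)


Input: bdecebad
Character frequencies:
  'a': 1
  'b': 2
  'c': 1
  'd': 2
  'e': 2
Scanning left to right for freq == 1:
  Position 0 ('b'): freq=2, skip
  Position 1 ('d'): freq=2, skip
  Position 2 ('e'): freq=2, skip
  Position 3 ('c'): unique! => answer = 3

3


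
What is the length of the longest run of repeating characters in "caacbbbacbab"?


Input: "caacbbbacbab"
Scanning for longest run:
  Position 1 ('a'): new char, reset run to 1
  Position 2 ('a'): continues run of 'a', length=2
  Position 3 ('c'): new char, reset run to 1
  Position 4 ('b'): new char, reset run to 1
  Position 5 ('b'): continues run of 'b', length=2
  Position 6 ('b'): continues run of 'b', length=3
  Position 7 ('a'): new char, reset run to 1
  Position 8 ('c'): new char, reset run to 1
  Position 9 ('b'): new char, reset run to 1
  Position 10 ('a'): new char, reset run to 1
  Position 11 ('b'): new char, reset run to 1
Longest run: 'b' with length 3

3


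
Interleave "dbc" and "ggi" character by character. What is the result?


Interleaving "dbc" and "ggi":
  Position 0: 'd' from first, 'g' from second => "dg"
  Position 1: 'b' from first, 'g' from second => "bg"
  Position 2: 'c' from first, 'i' from second => "ci"
Result: dgbgci

dgbgci


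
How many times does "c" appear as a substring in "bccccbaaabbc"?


Searching for "c" in "bccccbaaabbc"
Scanning each position:
  Position 0: "b" => no
  Position 1: "c" => MATCH
  Position 2: "c" => MATCH
  Position 3: "c" => MATCH
  Position 4: "c" => MATCH
  Position 5: "b" => no
  Position 6: "a" => no
  Position 7: "a" => no
  Position 8: "a" => no
  Position 9: "b" => no
  Position 10: "b" => no
  Position 11: "c" => MATCH
Total occurrences: 5

5


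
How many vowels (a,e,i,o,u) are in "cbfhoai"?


Input: cbfhoai
Checking each character:
  'c' at position 0: consonant
  'b' at position 1: consonant
  'f' at position 2: consonant
  'h' at position 3: consonant
  'o' at position 4: vowel (running total: 1)
  'a' at position 5: vowel (running total: 2)
  'i' at position 6: vowel (running total: 3)
Total vowels: 3

3


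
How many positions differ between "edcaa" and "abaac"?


Comparing "edcaa" and "abaac" position by position:
  Position 0: 'e' vs 'a' => DIFFER
  Position 1: 'd' vs 'b' => DIFFER
  Position 2: 'c' vs 'a' => DIFFER
  Position 3: 'a' vs 'a' => same
  Position 4: 'a' vs 'c' => DIFFER
Positions that differ: 4

4


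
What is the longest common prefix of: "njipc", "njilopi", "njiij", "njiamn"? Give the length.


Words: njipc, njilopi, njiij, njiamn
  Position 0: all 'n' => match
  Position 1: all 'j' => match
  Position 2: all 'i' => match
  Position 3: ('p', 'l', 'i', 'a') => mismatch, stop
LCP = "nji" (length 3)

3


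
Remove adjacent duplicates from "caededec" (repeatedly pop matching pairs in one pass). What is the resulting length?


Input: caededec
Stack-based adjacent duplicate removal:
  Read 'c': push. Stack: c
  Read 'a': push. Stack: ca
  Read 'e': push. Stack: cae
  Read 'd': push. Stack: caed
  Read 'e': push. Stack: caede
  Read 'd': push. Stack: caeded
  Read 'e': push. Stack: caedede
  Read 'c': push. Stack: caededec
Final stack: "caededec" (length 8)

8


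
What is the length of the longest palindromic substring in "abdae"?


Input: "abdae"
Checking substrings for palindromes:
  No multi-char palindromic substrings found
Longest palindromic substring: "a" with length 1

1


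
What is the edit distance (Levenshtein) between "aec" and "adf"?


Computing edit distance: "aec" -> "adf"
DP table:
           a    d    f
      0    1    2    3
  a   1    0    1    2
  e   2    1    1    2
  c   3    2    2    2
Edit distance = dp[3][3] = 2

2


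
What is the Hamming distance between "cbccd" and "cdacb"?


Comparing "cbccd" and "cdacb" position by position:
  Position 0: 'c' vs 'c' => same
  Position 1: 'b' vs 'd' => differ
  Position 2: 'c' vs 'a' => differ
  Position 3: 'c' vs 'c' => same
  Position 4: 'd' vs 'b' => differ
Total differences (Hamming distance): 3

3


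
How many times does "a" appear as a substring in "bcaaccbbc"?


Searching for "a" in "bcaaccbbc"
Scanning each position:
  Position 0: "b" => no
  Position 1: "c" => no
  Position 2: "a" => MATCH
  Position 3: "a" => MATCH
  Position 4: "c" => no
  Position 5: "c" => no
  Position 6: "b" => no
  Position 7: "b" => no
  Position 8: "c" => no
Total occurrences: 2

2


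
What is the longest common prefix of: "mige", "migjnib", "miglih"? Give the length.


Words: mige, migjnib, miglih
  Position 0: all 'm' => match
  Position 1: all 'i' => match
  Position 2: all 'g' => match
  Position 3: ('e', 'j', 'l') => mismatch, stop
LCP = "mig" (length 3)

3


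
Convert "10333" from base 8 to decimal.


Input: "10333" in base 8
Positional expansion:
  Digit '1' (value 1) x 8^4 = 4096
  Digit '0' (value 0) x 8^3 = 0
  Digit '3' (value 3) x 8^2 = 192
  Digit '3' (value 3) x 8^1 = 24
  Digit '3' (value 3) x 8^0 = 3
Sum = 4315

4315


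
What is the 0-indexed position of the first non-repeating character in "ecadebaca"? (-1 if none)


Input: ecadebaca
Character frequencies:
  'a': 3
  'b': 1
  'c': 2
  'd': 1
  'e': 2
Scanning left to right for freq == 1:
  Position 0 ('e'): freq=2, skip
  Position 1 ('c'): freq=2, skip
  Position 2 ('a'): freq=3, skip
  Position 3 ('d'): unique! => answer = 3

3


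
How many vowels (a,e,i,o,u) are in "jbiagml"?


Input: jbiagml
Checking each character:
  'j' at position 0: consonant
  'b' at position 1: consonant
  'i' at position 2: vowel (running total: 1)
  'a' at position 3: vowel (running total: 2)
  'g' at position 4: consonant
  'm' at position 5: consonant
  'l' at position 6: consonant
Total vowels: 2

2


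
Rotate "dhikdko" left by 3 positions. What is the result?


Input: "dhikdko", rotate left by 3
First 3 characters: "dhi"
Remaining characters: "kdko"
Concatenate remaining + first: "kdko" + "dhi" = "kdkodhi"

kdkodhi


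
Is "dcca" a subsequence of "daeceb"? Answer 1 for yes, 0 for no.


Check if "dcca" is a subsequence of "daeceb"
Greedy scan:
  Position 0 ('d'): matches sub[0] = 'd'
  Position 1 ('a'): no match needed
  Position 2 ('e'): no match needed
  Position 3 ('c'): matches sub[1] = 'c'
  Position 4 ('e'): no match needed
  Position 5 ('b'): no match needed
Only matched 2/4 characters => not a subsequence

0


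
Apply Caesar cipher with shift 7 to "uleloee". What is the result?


Caesar cipher: shift "uleloee" by 7
  'u' (pos 20) + 7 = pos 1 = 'b'
  'l' (pos 11) + 7 = pos 18 = 's'
  'e' (pos 4) + 7 = pos 11 = 'l'
  'l' (pos 11) + 7 = pos 18 = 's'
  'o' (pos 14) + 7 = pos 21 = 'v'
  'e' (pos 4) + 7 = pos 11 = 'l'
  'e' (pos 4) + 7 = pos 11 = 'l'
Result: bslsvll

bslsvll


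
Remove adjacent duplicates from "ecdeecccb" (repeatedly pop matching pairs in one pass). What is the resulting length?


Input: ecdeecccb
Stack-based adjacent duplicate removal:
  Read 'e': push. Stack: e
  Read 'c': push. Stack: ec
  Read 'd': push. Stack: ecd
  Read 'e': push. Stack: ecde
  Read 'e': matches stack top 'e' => pop. Stack: ecd
  Read 'c': push. Stack: ecdc
  Read 'c': matches stack top 'c' => pop. Stack: ecd
  Read 'c': push. Stack: ecdc
  Read 'b': push. Stack: ecdcb
Final stack: "ecdcb" (length 5)

5


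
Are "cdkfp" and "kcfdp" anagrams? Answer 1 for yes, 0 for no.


Strings: "cdkfp", "kcfdp"
Sorted first:  cdfkp
Sorted second: cdfkp
Sorted forms match => anagrams

1


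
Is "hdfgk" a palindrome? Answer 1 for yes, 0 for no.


Input: hdfgk
Reversed: kgfdh
  Compare pos 0 ('h') with pos 4 ('k'): MISMATCH
  Compare pos 1 ('d') with pos 3 ('g'): MISMATCH
Result: not a palindrome

0


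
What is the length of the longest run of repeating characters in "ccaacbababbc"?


Input: "ccaacbababbc"
Scanning for longest run:
  Position 1 ('c'): continues run of 'c', length=2
  Position 2 ('a'): new char, reset run to 1
  Position 3 ('a'): continues run of 'a', length=2
  Position 4 ('c'): new char, reset run to 1
  Position 5 ('b'): new char, reset run to 1
  Position 6 ('a'): new char, reset run to 1
  Position 7 ('b'): new char, reset run to 1
  Position 8 ('a'): new char, reset run to 1
  Position 9 ('b'): new char, reset run to 1
  Position 10 ('b'): continues run of 'b', length=2
  Position 11 ('c'): new char, reset run to 1
Longest run: 'c' with length 2

2


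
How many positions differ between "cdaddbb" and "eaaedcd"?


Comparing "cdaddbb" and "eaaedcd" position by position:
  Position 0: 'c' vs 'e' => DIFFER
  Position 1: 'd' vs 'a' => DIFFER
  Position 2: 'a' vs 'a' => same
  Position 3: 'd' vs 'e' => DIFFER
  Position 4: 'd' vs 'd' => same
  Position 5: 'b' vs 'c' => DIFFER
  Position 6: 'b' vs 'd' => DIFFER
Positions that differ: 5

5


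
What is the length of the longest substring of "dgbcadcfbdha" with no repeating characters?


Input: "dgbcadcfbdha"
Sliding window (track last position of each char):
  Position 0 ('d'): window [0,0] length 1 -- new best
  Position 1 ('g'): window [0,1] length 2 -- new best
  Position 2 ('b'): window [0,2] length 3 -- new best
  Position 3 ('c'): window [0,3] length 4 -- new best
  Position 4 ('a'): window [0,4] length 5 -- new best
  Position 5 ('d'): repeat (last at 0), move window start to 1
  Position 5 ('d'): window [1,5] length 5
  Position 6 ('c'): repeat (last at 3), move window start to 4
  Position 6 ('c'): window [4,6] length 3
  Position 7 ('f'): window [4,7] length 4
  Position 8 ('b'): window [4,8] length 5
  Position 9 ('d'): repeat (last at 5), move window start to 6
  Position 9 ('d'): window [6,9] length 4
  Position 10 ('h'): window [6,10] length 5
  Position 11 ('a'): window [6,11] length 6 -- new best
Longest substring with no repeats: "cfbdha" with length 6

6


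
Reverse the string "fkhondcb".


Input: fkhondcb
Reading characters right to left:
  Position 7: 'b'
  Position 6: 'c'
  Position 5: 'd'
  Position 4: 'n'
  Position 3: 'o'
  Position 2: 'h'
  Position 1: 'k'
  Position 0: 'f'
Reversed: bcdnohkf

bcdnohkf


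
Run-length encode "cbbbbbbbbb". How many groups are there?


Input: cbbbbbbbbb
Scanning for consecutive runs:
  Group 1: 'c' x 1 (positions 0-0)
  Group 2: 'b' x 9 (positions 1-9)
Total groups: 2

2


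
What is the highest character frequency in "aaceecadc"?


Input: aaceecadc
Character counts:
  'a': 3
  'c': 3
  'd': 1
  'e': 2
Maximum frequency: 3

3


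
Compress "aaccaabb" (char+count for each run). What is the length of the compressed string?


Input: aaccaabb
Runs:
  'a' x 2 => "a2"
  'c' x 2 => "c2"
  'a' x 2 => "a2"
  'b' x 2 => "b2"
Compressed: "a2c2a2b2"
Compressed length: 8

8


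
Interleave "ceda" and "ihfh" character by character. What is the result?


Interleaving "ceda" and "ihfh":
  Position 0: 'c' from first, 'i' from second => "ci"
  Position 1: 'e' from first, 'h' from second => "eh"
  Position 2: 'd' from first, 'f' from second => "df"
  Position 3: 'a' from first, 'h' from second => "ah"
Result: ciehdfah

ciehdfah


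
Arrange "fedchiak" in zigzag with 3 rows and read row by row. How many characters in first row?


Zigzag "fedchiak" into 3 rows:
Placing characters:
  'f' => row 0
  'e' => row 1
  'd' => row 2
  'c' => row 1
  'h' => row 0
  'i' => row 1
  'a' => row 2
  'k' => row 1
Rows:
  Row 0: "fh"
  Row 1: "ecik"
  Row 2: "da"
First row length: 2

2


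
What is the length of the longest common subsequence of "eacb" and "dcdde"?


LCS of "eacb" and "dcdde"
DP table:
           d    c    d    d    e
      0    0    0    0    0    0
  e   0    0    0    0    0    1
  a   0    0    0    0    0    1
  c   0    0    1    1    1    1
  b   0    0    1    1    1    1
LCS length = dp[4][5] = 1

1


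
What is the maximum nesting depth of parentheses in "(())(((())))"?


Input: "(())(((())))"
Tracking depth:
  Position 0 '(': depth becomes 1
  Position 1 '(': depth becomes 2
  Position 2 ')': depth becomes 1
  Position 3 ')': depth becomes 0
  Position 4 '(': depth becomes 1
  Position 5 '(': depth becomes 2
  Position 6 '(': depth becomes 3
  Position 7 '(': depth becomes 4
  Position 8 ')': depth becomes 3
  Position 9 ')': depth becomes 2
  Position 10 ')': depth becomes 1
  Position 11 ')': depth becomes 0
Maximum depth reached: 4

4


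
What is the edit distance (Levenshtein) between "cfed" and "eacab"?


Computing edit distance: "cfed" -> "eacab"
DP table:
           e    a    c    a    b
      0    1    2    3    4    5
  c   1    1    2    2    3    4
  f   2    2    2    3    3    4
  e   3    2    3    3    4    4
  d   4    3    3    4    4    5
Edit distance = dp[4][5] = 5

5


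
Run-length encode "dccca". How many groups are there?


Input: dccca
Scanning for consecutive runs:
  Group 1: 'd' x 1 (positions 0-0)
  Group 2: 'c' x 3 (positions 1-3)
  Group 3: 'a' x 1 (positions 4-4)
Total groups: 3

3


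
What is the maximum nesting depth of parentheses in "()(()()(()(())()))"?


Input: "()(()()(()(())()))"
Tracking depth:
  Position 0 '(': depth becomes 1
  Position 1 ')': depth becomes 0
  Position 2 '(': depth becomes 1
  Position 3 '(': depth becomes 2
  Position 4 ')': depth becomes 1
  Position 5 '(': depth becomes 2
  Position 6 ')': depth becomes 1
  Position 7 '(': depth becomes 2
  Position 8 '(': depth becomes 3
  Position 9 ')': depth becomes 2
  Position 10 '(': depth becomes 3
  Position 11 '(': depth becomes 4
  Position 12 ')': depth becomes 3
  Position 13 ')': depth becomes 2
  Position 14 '(': depth becomes 3
  Position 15 ')': depth becomes 2
  Position 16 ')': depth becomes 1
  Position 17 ')': depth becomes 0
Maximum depth reached: 4

4


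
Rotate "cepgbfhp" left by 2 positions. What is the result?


Input: "cepgbfhp", rotate left by 2
First 2 characters: "ce"
Remaining characters: "pgbfhp"
Concatenate remaining + first: "pgbfhp" + "ce" = "pgbfhpce"

pgbfhpce


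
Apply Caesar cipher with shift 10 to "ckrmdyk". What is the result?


Caesar cipher: shift "ckrmdyk" by 10
  'c' (pos 2) + 10 = pos 12 = 'm'
  'k' (pos 10) + 10 = pos 20 = 'u'
  'r' (pos 17) + 10 = pos 1 = 'b'
  'm' (pos 12) + 10 = pos 22 = 'w'
  'd' (pos 3) + 10 = pos 13 = 'n'
  'y' (pos 24) + 10 = pos 8 = 'i'
  'k' (pos 10) + 10 = pos 20 = 'u'
Result: mubwniu

mubwniu


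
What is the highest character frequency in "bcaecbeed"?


Input: bcaecbeed
Character counts:
  'a': 1
  'b': 2
  'c': 2
  'd': 1
  'e': 3
Maximum frequency: 3

3


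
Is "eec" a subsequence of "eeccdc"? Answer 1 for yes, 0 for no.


Check if "eec" is a subsequence of "eeccdc"
Greedy scan:
  Position 0 ('e'): matches sub[0] = 'e'
  Position 1 ('e'): matches sub[1] = 'e'
  Position 2 ('c'): matches sub[2] = 'c'
  Position 3 ('c'): no match needed
  Position 4 ('d'): no match needed
  Position 5 ('c'): no match needed
All 3 characters matched => is a subsequence

1


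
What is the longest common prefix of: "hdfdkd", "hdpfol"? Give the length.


Words: hdfdkd, hdpfol
  Position 0: all 'h' => match
  Position 1: all 'd' => match
  Position 2: ('f', 'p') => mismatch, stop
LCP = "hd" (length 2)

2


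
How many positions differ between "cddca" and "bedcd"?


Comparing "cddca" and "bedcd" position by position:
  Position 0: 'c' vs 'b' => DIFFER
  Position 1: 'd' vs 'e' => DIFFER
  Position 2: 'd' vs 'd' => same
  Position 3: 'c' vs 'c' => same
  Position 4: 'a' vs 'd' => DIFFER
Positions that differ: 3

3


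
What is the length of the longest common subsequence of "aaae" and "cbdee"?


LCS of "aaae" and "cbdee"
DP table:
           c    b    d    e    e
      0    0    0    0    0    0
  a   0    0    0    0    0    0
  a   0    0    0    0    0    0
  a   0    0    0    0    0    0
  e   0    0    0    0    1    1
LCS length = dp[4][5] = 1

1


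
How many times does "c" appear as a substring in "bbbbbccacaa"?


Searching for "c" in "bbbbbccacaa"
Scanning each position:
  Position 0: "b" => no
  Position 1: "b" => no
  Position 2: "b" => no
  Position 3: "b" => no
  Position 4: "b" => no
  Position 5: "c" => MATCH
  Position 6: "c" => MATCH
  Position 7: "a" => no
  Position 8: "c" => MATCH
  Position 9: "a" => no
  Position 10: "a" => no
Total occurrences: 3

3


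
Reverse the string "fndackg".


Input: fndackg
Reading characters right to left:
  Position 6: 'g'
  Position 5: 'k'
  Position 4: 'c'
  Position 3: 'a'
  Position 2: 'd'
  Position 1: 'n'
  Position 0: 'f'
Reversed: gkcadnf

gkcadnf


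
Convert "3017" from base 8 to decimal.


Input: "3017" in base 8
Positional expansion:
  Digit '3' (value 3) x 8^3 = 1536
  Digit '0' (value 0) x 8^2 = 0
  Digit '1' (value 1) x 8^1 = 8
  Digit '7' (value 7) x 8^0 = 7
Sum = 1551

1551


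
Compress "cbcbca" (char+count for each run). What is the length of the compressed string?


Input: cbcbca
Runs:
  'c' x 1 => "c1"
  'b' x 1 => "b1"
  'c' x 1 => "c1"
  'b' x 1 => "b1"
  'c' x 1 => "c1"
  'a' x 1 => "a1"
Compressed: "c1b1c1b1c1a1"
Compressed length: 12

12


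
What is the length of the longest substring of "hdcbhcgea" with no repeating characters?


Input: "hdcbhcgea"
Sliding window (track last position of each char):
  Position 0 ('h'): window [0,0] length 1 -- new best
  Position 1 ('d'): window [0,1] length 2 -- new best
  Position 2 ('c'): window [0,2] length 3 -- new best
  Position 3 ('b'): window [0,3] length 4 -- new best
  Position 4 ('h'): repeat (last at 0), move window start to 1
  Position 4 ('h'): window [1,4] length 4
  Position 5 ('c'): repeat (last at 2), move window start to 3
  Position 5 ('c'): window [3,5] length 3
  Position 6 ('g'): window [3,6] length 4
  Position 7 ('e'): window [3,7] length 5 -- new best
  Position 8 ('a'): window [3,8] length 6 -- new best
Longest substring with no repeats: "bhcgea" with length 6

6


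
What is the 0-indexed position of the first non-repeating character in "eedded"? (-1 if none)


Input: eedded
Character frequencies:
  'd': 3
  'e': 3
Scanning left to right for freq == 1:
  Position 0 ('e'): freq=3, skip
  Position 1 ('e'): freq=3, skip
  Position 2 ('d'): freq=3, skip
  Position 3 ('d'): freq=3, skip
  Position 4 ('e'): freq=3, skip
  Position 5 ('d'): freq=3, skip
  No unique character found => answer = -1

-1


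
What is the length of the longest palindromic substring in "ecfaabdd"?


Input: "ecfaabdd"
Checking substrings for palindromes:
  [3:5] "aa" (len 2) => palindrome
  [6:8] "dd" (len 2) => palindrome
Longest palindromic substring: "aa" with length 2

2


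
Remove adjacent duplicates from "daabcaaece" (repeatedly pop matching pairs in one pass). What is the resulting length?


Input: daabcaaece
Stack-based adjacent duplicate removal:
  Read 'd': push. Stack: d
  Read 'a': push. Stack: da
  Read 'a': matches stack top 'a' => pop. Stack: d
  Read 'b': push. Stack: db
  Read 'c': push. Stack: dbc
  Read 'a': push. Stack: dbca
  Read 'a': matches stack top 'a' => pop. Stack: dbc
  Read 'e': push. Stack: dbce
  Read 'c': push. Stack: dbcec
  Read 'e': push. Stack: dbcece
Final stack: "dbcece" (length 6)

6


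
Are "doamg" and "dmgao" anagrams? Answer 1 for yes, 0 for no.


Strings: "doamg", "dmgao"
Sorted first:  adgmo
Sorted second: adgmo
Sorted forms match => anagrams

1


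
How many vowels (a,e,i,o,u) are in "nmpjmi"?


Input: nmpjmi
Checking each character:
  'n' at position 0: consonant
  'm' at position 1: consonant
  'p' at position 2: consonant
  'j' at position 3: consonant
  'm' at position 4: consonant
  'i' at position 5: vowel (running total: 1)
Total vowels: 1

1


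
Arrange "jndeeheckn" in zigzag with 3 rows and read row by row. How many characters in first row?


Zigzag "jndeeheckn" into 3 rows:
Placing characters:
  'j' => row 0
  'n' => row 1
  'd' => row 2
  'e' => row 1
  'e' => row 0
  'h' => row 1
  'e' => row 2
  'c' => row 1
  'k' => row 0
  'n' => row 1
Rows:
  Row 0: "jek"
  Row 1: "nehcn"
  Row 2: "de"
First row length: 3

3


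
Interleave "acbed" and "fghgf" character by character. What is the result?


Interleaving "acbed" and "fghgf":
  Position 0: 'a' from first, 'f' from second => "af"
  Position 1: 'c' from first, 'g' from second => "cg"
  Position 2: 'b' from first, 'h' from second => "bh"
  Position 3: 'e' from first, 'g' from second => "eg"
  Position 4: 'd' from first, 'f' from second => "df"
Result: afcgbhegdf

afcgbhegdf


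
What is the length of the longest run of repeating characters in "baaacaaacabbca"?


Input: "baaacaaacabbca"
Scanning for longest run:
  Position 1 ('a'): new char, reset run to 1
  Position 2 ('a'): continues run of 'a', length=2
  Position 3 ('a'): continues run of 'a', length=3
  Position 4 ('c'): new char, reset run to 1
  Position 5 ('a'): new char, reset run to 1
  Position 6 ('a'): continues run of 'a', length=2
  Position 7 ('a'): continues run of 'a', length=3
  Position 8 ('c'): new char, reset run to 1
  Position 9 ('a'): new char, reset run to 1
  Position 10 ('b'): new char, reset run to 1
  Position 11 ('b'): continues run of 'b', length=2
  Position 12 ('c'): new char, reset run to 1
  Position 13 ('a'): new char, reset run to 1
Longest run: 'a' with length 3

3


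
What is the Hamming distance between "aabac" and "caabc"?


Comparing "aabac" and "caabc" position by position:
  Position 0: 'a' vs 'c' => differ
  Position 1: 'a' vs 'a' => same
  Position 2: 'b' vs 'a' => differ
  Position 3: 'a' vs 'b' => differ
  Position 4: 'c' vs 'c' => same
Total differences (Hamming distance): 3

3


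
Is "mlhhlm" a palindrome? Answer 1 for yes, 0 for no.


Input: mlhhlm
Reversed: mlhhlm
  Compare pos 0 ('m') with pos 5 ('m'): match
  Compare pos 1 ('l') with pos 4 ('l'): match
  Compare pos 2 ('h') with pos 3 ('h'): match
Result: palindrome

1


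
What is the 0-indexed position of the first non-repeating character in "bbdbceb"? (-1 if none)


Input: bbdbceb
Character frequencies:
  'b': 4
  'c': 1
  'd': 1
  'e': 1
Scanning left to right for freq == 1:
  Position 0 ('b'): freq=4, skip
  Position 1 ('b'): freq=4, skip
  Position 2 ('d'): unique! => answer = 2

2


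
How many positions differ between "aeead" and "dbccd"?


Comparing "aeead" and "dbccd" position by position:
  Position 0: 'a' vs 'd' => DIFFER
  Position 1: 'e' vs 'b' => DIFFER
  Position 2: 'e' vs 'c' => DIFFER
  Position 3: 'a' vs 'c' => DIFFER
  Position 4: 'd' vs 'd' => same
Positions that differ: 4

4


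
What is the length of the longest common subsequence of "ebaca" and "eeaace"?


LCS of "ebaca" and "eeaace"
DP table:
           e    e    a    a    c    e
      0    0    0    0    0    0    0
  e   0    1    1    1    1    1    1
  b   0    1    1    1    1    1    1
  a   0    1    1    2    2    2    2
  c   0    1    1    2    2    3    3
  a   0    1    1    2    3    3    3
LCS length = dp[5][6] = 3

3


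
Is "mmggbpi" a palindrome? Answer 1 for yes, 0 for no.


Input: mmggbpi
Reversed: ipbggmm
  Compare pos 0 ('m') with pos 6 ('i'): MISMATCH
  Compare pos 1 ('m') with pos 5 ('p'): MISMATCH
  Compare pos 2 ('g') with pos 4 ('b'): MISMATCH
Result: not a palindrome

0


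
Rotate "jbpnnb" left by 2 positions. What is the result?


Input: "jbpnnb", rotate left by 2
First 2 characters: "jb"
Remaining characters: "pnnb"
Concatenate remaining + first: "pnnb" + "jb" = "pnnbjb"

pnnbjb


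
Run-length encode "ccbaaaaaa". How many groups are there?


Input: ccbaaaaaa
Scanning for consecutive runs:
  Group 1: 'c' x 2 (positions 0-1)
  Group 2: 'b' x 1 (positions 2-2)
  Group 3: 'a' x 6 (positions 3-8)
Total groups: 3

3


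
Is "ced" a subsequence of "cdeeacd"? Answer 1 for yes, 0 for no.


Check if "ced" is a subsequence of "cdeeacd"
Greedy scan:
  Position 0 ('c'): matches sub[0] = 'c'
  Position 1 ('d'): no match needed
  Position 2 ('e'): matches sub[1] = 'e'
  Position 3 ('e'): no match needed
  Position 4 ('a'): no match needed
  Position 5 ('c'): no match needed
  Position 6 ('d'): matches sub[2] = 'd'
All 3 characters matched => is a subsequence

1


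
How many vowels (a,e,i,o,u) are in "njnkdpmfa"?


Input: njnkdpmfa
Checking each character:
  'n' at position 0: consonant
  'j' at position 1: consonant
  'n' at position 2: consonant
  'k' at position 3: consonant
  'd' at position 4: consonant
  'p' at position 5: consonant
  'm' at position 6: consonant
  'f' at position 7: consonant
  'a' at position 8: vowel (running total: 1)
Total vowels: 1

1


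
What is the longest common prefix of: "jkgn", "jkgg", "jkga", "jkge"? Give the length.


Words: jkgn, jkgg, jkga, jkge
  Position 0: all 'j' => match
  Position 1: all 'k' => match
  Position 2: all 'g' => match
  Position 3: ('n', 'g', 'a', 'e') => mismatch, stop
LCP = "jkg" (length 3)

3


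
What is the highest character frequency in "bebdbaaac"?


Input: bebdbaaac
Character counts:
  'a': 3
  'b': 3
  'c': 1
  'd': 1
  'e': 1
Maximum frequency: 3

3


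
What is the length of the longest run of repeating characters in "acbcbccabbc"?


Input: "acbcbccabbc"
Scanning for longest run:
  Position 1 ('c'): new char, reset run to 1
  Position 2 ('b'): new char, reset run to 1
  Position 3 ('c'): new char, reset run to 1
  Position 4 ('b'): new char, reset run to 1
  Position 5 ('c'): new char, reset run to 1
  Position 6 ('c'): continues run of 'c', length=2
  Position 7 ('a'): new char, reset run to 1
  Position 8 ('b'): new char, reset run to 1
  Position 9 ('b'): continues run of 'b', length=2
  Position 10 ('c'): new char, reset run to 1
Longest run: 'c' with length 2

2


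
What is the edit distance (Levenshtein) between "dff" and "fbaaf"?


Computing edit distance: "dff" -> "fbaaf"
DP table:
           f    b    a    a    f
      0    1    2    3    4    5
  d   1    1    2    3    4    5
  f   2    1    2    3    4    4
  f   3    2    2    3    4    4
Edit distance = dp[3][5] = 4

4


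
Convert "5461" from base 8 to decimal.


Input: "5461" in base 8
Positional expansion:
  Digit '5' (value 5) x 8^3 = 2560
  Digit '4' (value 4) x 8^2 = 256
  Digit '6' (value 6) x 8^1 = 48
  Digit '1' (value 1) x 8^0 = 1
Sum = 2865

2865


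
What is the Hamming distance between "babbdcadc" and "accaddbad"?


Comparing "babbdcadc" and "accaddbad" position by position:
  Position 0: 'b' vs 'a' => differ
  Position 1: 'a' vs 'c' => differ
  Position 2: 'b' vs 'c' => differ
  Position 3: 'b' vs 'a' => differ
  Position 4: 'd' vs 'd' => same
  Position 5: 'c' vs 'd' => differ
  Position 6: 'a' vs 'b' => differ
  Position 7: 'd' vs 'a' => differ
  Position 8: 'c' vs 'd' => differ
Total differences (Hamming distance): 8

8
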